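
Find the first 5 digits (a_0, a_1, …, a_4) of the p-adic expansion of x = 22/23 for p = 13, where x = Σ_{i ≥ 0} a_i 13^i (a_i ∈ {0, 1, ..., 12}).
(a_0, …, a_4) = (10, 1, 1, 5, 3)

v_13(22/23) = 0 (numerator and denominator both coprime to 13), so x ∈ ℤ_13^×. Compute digits iteratively via a_i = x_i mod 13, x_{i+1} = (x_i − a_i)/13, with x_0 = x:
  x_0 = 22/23;  a_0 = 10;  x_1 = (x_0 − 10)/13 = -16/23
  x_1 = -16/23;  a_1 = 1;  x_2 = (x_1 − 1)/13 = -3/23
  x_2 = -3/23;  a_2 = 1;  x_3 = (x_2 − 1)/13 = -2/23
  x_3 = -2/23;  a_3 = 5;  x_4 = (x_3 − 5)/13 = -9/23
  x_4 = -9/23;  a_4 = 3;  x_5 = (x_4 − 3)/13 = -6/23
Digits: (10, 1, 1, 5, 3).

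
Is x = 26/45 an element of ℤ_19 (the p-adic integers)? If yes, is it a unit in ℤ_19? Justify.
x ∈ ℤ_19^× (unit); v_19(x) = 0

ℤ_19 = {x ∈ ℚ_19 : v_19(x) ≥ 0} and ℤ_19^× = {x ∈ ℤ_19 : v_19(x) = 0}. Here v_19(26/45) = v_19(num) − v_19(den) = 0; compare against these criteria.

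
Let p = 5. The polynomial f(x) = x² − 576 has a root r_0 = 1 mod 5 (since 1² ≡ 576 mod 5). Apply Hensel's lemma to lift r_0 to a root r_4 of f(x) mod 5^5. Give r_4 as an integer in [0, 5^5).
r_4 = 3101 (mod 3125)

Hensel's recurrence: r_{i+1} = r_i − f(r_i)·(f′(r_i))^{-1} mod 5^{i+2}, with f′(x) = 2x. Iterate:
  r_0 = 1 (mod 5)
  r_1 = 1 (mod 25)
  r_2 = 101 (mod 125)
  r_3 = 601 (mod 625)
  r_4 = 3101 (mod 3125)
Final: r_4 = 3101, and one checks f(r_4) ≡ 0 mod 5^5.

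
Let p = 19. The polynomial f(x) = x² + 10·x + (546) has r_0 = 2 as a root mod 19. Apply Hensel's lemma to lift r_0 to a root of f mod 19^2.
r_1 = 116 (mod 361)

Hensel: r_{i+1} = r_i − f(r_i)·(f′(r_i))^{-1} mod 19^{i+2}, f′(x) = 2x + 10. Iterate:
  r_0 = 2 (mod 19)
  r_1 = 116 (mod 361)
Final: r = 116 satisfies f(r) ≡ 0 mod 19^2.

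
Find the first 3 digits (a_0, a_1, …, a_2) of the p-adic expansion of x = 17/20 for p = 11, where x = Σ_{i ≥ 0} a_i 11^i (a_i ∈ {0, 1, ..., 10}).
(a_0, …, a_2) = (8, 1, 7)

v_11(17/20) = 0 (numerator and denominator both coprime to 11), so x ∈ ℤ_11^×. Compute digits iteratively via a_i = x_i mod 11, x_{i+1} = (x_i − a_i)/11, with x_0 = x:
  x_0 = 17/20;  a_0 = 8;  x_1 = (x_0 − 8)/11 = -13/20
  x_1 = -13/20;  a_1 = 1;  x_2 = (x_1 − 1)/11 = -3/20
  x_2 = -3/20;  a_2 = 7;  x_3 = (x_2 − 7)/11 = -13/20
Digits: (8, 1, 7).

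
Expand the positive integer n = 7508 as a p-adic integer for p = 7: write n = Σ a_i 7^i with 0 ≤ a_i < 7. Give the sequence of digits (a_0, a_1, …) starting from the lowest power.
(a_0, a_1, …) = (4, 1, 6, 0, 3)

Repeated division by 7 gives the digits low-to-high: 7508 = 4 + 1·7^1 + 6·7^2 + 3·7^4. Digit sequence: (4, 1, 6, 0, 3).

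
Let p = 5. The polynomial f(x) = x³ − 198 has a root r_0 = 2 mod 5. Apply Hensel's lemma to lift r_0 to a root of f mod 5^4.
r_3 = 422 (mod 625)

Hensel: r_{i+1} = r_i − f(r_i)/f′(r_i) mod 5^{i+2}, where f′(x) = 3x². Iterate:
  r_0 = 2 (mod 5)
  r_1 = 22 (mod 25)
  r_2 = 47 (mod 125)
  r_3 = 422 (mod 625)
Final: r = 422 with f(r) ≡ 0 mod 5^4.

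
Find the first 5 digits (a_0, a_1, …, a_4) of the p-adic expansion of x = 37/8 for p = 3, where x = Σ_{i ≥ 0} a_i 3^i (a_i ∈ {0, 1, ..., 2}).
(a_0, …, a_4) = (2, 2, 0, 1, 0)

v_3(37/8) = 0 (numerator and denominator both coprime to 3), so x ∈ ℤ_3^×. Compute digits iteratively via a_i = x_i mod 3, x_{i+1} = (x_i − a_i)/3, with x_0 = x:
  x_0 = 37/8;  a_0 = 2;  x_1 = (x_0 − 2)/3 = 7/8
  x_1 = 7/8;  a_1 = 2;  x_2 = (x_1 − 2)/3 = -3/8
  x_2 = -3/8;  a_2 = 0;  x_3 = (x_2 − 0)/3 = -1/8
  x_3 = -1/8;  a_3 = 1;  x_4 = (x_3 − 1)/3 = -3/8
  x_4 = -3/8;  a_4 = 0;  x_5 = (x_4 − 0)/3 = -1/8
Digits: (2, 2, 0, 1, 0).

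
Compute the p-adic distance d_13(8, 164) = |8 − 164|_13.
d_13(8, 164) = 1/13

Step 1 — x − y = 8 − 164 = -156. Step 2 — v_13(-156) = 1 (factor: -156 = −(13^1 · 12); the sign does not affect v_p). Step 3 — |x − y|_13 = 13^{-1} = 1/13.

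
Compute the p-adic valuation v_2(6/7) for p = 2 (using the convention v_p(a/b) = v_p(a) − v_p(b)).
v_2(6/7) = 1

Factor powers of 2 from the numerator and denominator of the reduced fraction: 6 = 2^1 · 3 and 7 = 2^0 · 7. Apply v_p(a/b) = v_p(a) − v_p(b): v_2(6/7) = 1 − 0 = 1.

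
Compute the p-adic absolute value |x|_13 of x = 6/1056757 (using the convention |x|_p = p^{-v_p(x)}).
|6/1056757|_13 = 28561

Step 1 — compute v_13(x) by factoring powers of 13 out of the numerator and denominator: v_13(6/1056757) = -4. Step 2 — apply |x|_p = p^{-v_p(x)} = 13^{4} = 28561.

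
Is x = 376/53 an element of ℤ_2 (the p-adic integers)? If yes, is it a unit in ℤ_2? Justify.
x ∈ ℤ_2 but not a unit; v_2(x) = 3 > 0

ℤ_2 = {x ∈ ℚ_2 : v_2(x) ≥ 0} and ℤ_2^× = {x ∈ ℤ_2 : v_2(x) = 0}. Here v_2(376/53) = v_2(num) − v_2(den) = 3; compare against these criteria.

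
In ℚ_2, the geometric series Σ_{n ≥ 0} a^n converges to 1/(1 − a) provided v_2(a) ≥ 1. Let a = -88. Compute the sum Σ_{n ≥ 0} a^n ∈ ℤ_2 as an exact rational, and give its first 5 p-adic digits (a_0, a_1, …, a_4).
Σ a^n = 1/(1 − a) = 1/89;  first 5 digits = (1, 0, 0, 1, 0)

v_2(a) = 3 ≥ 1, so the series converges in ℤ_2 to 1/(1 − a) = 1/(1 − (-88)) = 1/89. Expand this rational in ℤ_2: compute digits iteratively via d_i = x_i mod 2, x_{i+1} = (x_i − d_i)/2. The first 5 digits are (1, 0, 0, 1, 0).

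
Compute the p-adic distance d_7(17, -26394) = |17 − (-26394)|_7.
d_7(17, -26394) = 1/2401

Step 1 — x − y = 17 − (-26394) = 26411. Step 2 — v_7(26411) = 4 (factor: 26411 = (7^4 · 11); the sign does not affect v_p). Step 3 — |x − y|_7 = 7^{-4} = 1/2401.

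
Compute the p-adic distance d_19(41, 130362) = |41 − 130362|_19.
d_19(41, 130362) = 1/130321

Step 1 — x − y = 41 − 130362 = -130321. Step 2 — v_19(-130321) = 4 (factor: -130321 = −(19^4 · 1); the sign does not affect v_p). Step 3 — |x − y|_19 = 19^{-4} = 1/130321.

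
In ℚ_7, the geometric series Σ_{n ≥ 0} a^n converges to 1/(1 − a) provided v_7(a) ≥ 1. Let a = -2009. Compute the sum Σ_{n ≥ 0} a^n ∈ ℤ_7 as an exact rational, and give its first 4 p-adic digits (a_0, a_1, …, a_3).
Σ a^n = 1/(1 − a) = 1/2010;  first 4 digits = (1, 0, 1, 1)

v_7(a) = 2 ≥ 1, so the series converges in ℤ_7 to 1/(1 − a) = 1/(1 − (-2009)) = 1/2010. Expand this rational in ℤ_7: compute digits iteratively via d_i = x_i mod 7, x_{i+1} = (x_i − d_i)/7. The first 4 digits are (1, 0, 1, 1).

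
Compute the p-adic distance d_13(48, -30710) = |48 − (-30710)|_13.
d_13(48, -30710) = 1/2197

Step 1 — x − y = 48 − (-30710) = 30758. Step 2 — v_13(30758) = 3 (factor: 30758 = (13^3 · 14); the sign does not affect v_p). Step 3 — |x − y|_13 = 13^{-3} = 1/2197.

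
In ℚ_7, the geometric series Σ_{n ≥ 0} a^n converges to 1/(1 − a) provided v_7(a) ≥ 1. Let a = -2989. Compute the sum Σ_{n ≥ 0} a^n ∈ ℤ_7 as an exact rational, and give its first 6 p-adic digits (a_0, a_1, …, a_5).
Σ a^n = 1/(1 − a) = 1/2990;  first 6 digits = (1, 0, 2, 5, 2, 6)

v_7(a) = 2 ≥ 1, so the series converges in ℤ_7 to 1/(1 − a) = 1/(1 − (-2989)) = 1/2990. Expand this rational in ℤ_7: compute digits iteratively via d_i = x_i mod 7, x_{i+1} = (x_i − d_i)/7. The first 6 digits are (1, 0, 2, 5, 2, 6).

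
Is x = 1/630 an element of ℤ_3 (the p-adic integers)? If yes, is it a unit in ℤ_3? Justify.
x ∉ ℤ_3 (v_3(x) = -2 < 0)

ℤ_3 = {x ∈ ℚ_3 : v_3(x) ≥ 0} and ℤ_3^× = {x ∈ ℤ_3 : v_3(x) = 0}. Here v_3(1/630) = v_3(num) − v_3(den) = -2; compare against these criteria.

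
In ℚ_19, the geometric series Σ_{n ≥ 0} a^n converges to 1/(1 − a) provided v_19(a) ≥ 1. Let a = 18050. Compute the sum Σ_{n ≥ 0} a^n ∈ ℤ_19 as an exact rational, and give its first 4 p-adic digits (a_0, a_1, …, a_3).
Σ a^n = 1/(1 − a) = -1/18049;  first 4 digits = (1, 0, 12, 2)

v_19(a) = 2 ≥ 1, so the series converges in ℤ_19 to 1/(1 − a) = 1/(1 − 18050) = -1/18049. Expand this rational in ℤ_19: compute digits iteratively via d_i = x_i mod 19, x_{i+1} = (x_i − d_i)/19. The first 4 digits are (1, 0, 12, 2).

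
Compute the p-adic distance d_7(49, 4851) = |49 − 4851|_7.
d_7(49, 4851) = 1/2401

Step 1 — x − y = 49 − 4851 = -4802. Step 2 — v_7(-4802) = 4 (factor: -4802 = −(7^4 · 2); the sign does not affect v_p). Step 3 — |x − y|_7 = 7^{-4} = 1/2401.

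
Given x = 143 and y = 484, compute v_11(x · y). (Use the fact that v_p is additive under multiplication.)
v_11(69212) = 3

v_p(x) = 1 (factor: 143 = 11^1 · 13); v_p(y) = 2 (factor: 484 = 11^2 · 4). Additivity: v_p(xy) = v_p(x) + v_p(y) = 1 + 2 = 3. (Direct check: xy = 69212 = 11^3 · (52).)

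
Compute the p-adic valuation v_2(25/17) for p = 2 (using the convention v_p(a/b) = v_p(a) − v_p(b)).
v_2(25/17) = 0

Factor powers of 2 from the numerator and denominator of the reduced fraction: 25 = 2^0 · 25 and 17 = 2^0 · 17. Apply v_p(a/b) = v_p(a) − v_p(b): v_2(25/17) = 0 − 0 = 0.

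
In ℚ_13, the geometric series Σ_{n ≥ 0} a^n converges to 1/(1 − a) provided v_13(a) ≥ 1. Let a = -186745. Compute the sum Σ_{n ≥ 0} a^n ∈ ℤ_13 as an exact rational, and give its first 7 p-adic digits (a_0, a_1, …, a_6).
Σ a^n = 1/(1 − a) = 1/186746;  first 7 digits = (1, 0, 0, 6, 6, 12, 9)

v_13(a) = 3 ≥ 1, so the series converges in ℤ_13 to 1/(1 − a) = 1/(1 − (-186745)) = 1/186746. Expand this rational in ℤ_13: compute digits iteratively via d_i = x_i mod 13, x_{i+1} = (x_i − d_i)/13. The first 7 digits are (1, 0, 0, 6, 6, 12, 9).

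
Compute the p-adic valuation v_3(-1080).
v_3(-1080) = 3

v_3(n) is the largest exponent k such that 3^k divides n. Factor out: -1080 = -3^3 · 40. (Sign doesn't affect v_p.) So v_3(-1080) = 3.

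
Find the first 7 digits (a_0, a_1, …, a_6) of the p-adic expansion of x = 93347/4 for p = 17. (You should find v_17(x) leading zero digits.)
(a_0, …, a_6) = (0, 0, 0, 9, 4, 4, 4)

v_17(93347/4) = 3, so a_0 = ... = a_2 = 0. Factor out: x = 17^3 · u with u = 19/4 a unit in ℤ_17. Expand u iteratively via a_{v+i} = u_i mod 17, u_{i+1} = (u_i − a_{v+i})/17:
  u_0 = 19/4;  a_3 = 9;  u_1 = (u_0 − 9)/17 = -1/4
  u_1 = -1/4;  a_4 = 4;  u_2 = (u_1 − 4)/17 = -1/4
  u_2 = -1/4;  a_5 = 4;  u_3 = (u_2 − 4)/17 = -1/4
  u_3 = -1/4;  a_6 = 4;  u_4 = (u_3 − 4)/17 = -1/4
Digits: (0, 0, 0, 9, 4, 4, 4).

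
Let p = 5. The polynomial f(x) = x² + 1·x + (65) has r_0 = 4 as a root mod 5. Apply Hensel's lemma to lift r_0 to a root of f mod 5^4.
r_3 = 414 (mod 625)

Hensel: r_{i+1} = r_i − f(r_i)·(f′(r_i))^{-1} mod 5^{i+2}, f′(x) = 2x + 1. Iterate:
  r_0 = 4 (mod 5)
  r_1 = 14 (mod 25)
  r_2 = 39 (mod 125)
  r_3 = 414 (mod 625)
Final: r = 414 satisfies f(r) ≡ 0 mod 5^4.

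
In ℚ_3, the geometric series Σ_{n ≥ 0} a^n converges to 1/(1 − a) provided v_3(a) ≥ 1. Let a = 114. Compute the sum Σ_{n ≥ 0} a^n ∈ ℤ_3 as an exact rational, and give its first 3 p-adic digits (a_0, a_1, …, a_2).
Σ a^n = 1/(1 − a) = -1/113;  first 3 digits = (1, 2, 1)

v_3(a) = 1 ≥ 1, so the series converges in ℤ_3 to 1/(1 − a) = 1/(1 − 114) = -1/113. Expand this rational in ℤ_3: compute digits iteratively via d_i = x_i mod 3, x_{i+1} = (x_i − d_i)/3. The first 3 digits are (1, 2, 1).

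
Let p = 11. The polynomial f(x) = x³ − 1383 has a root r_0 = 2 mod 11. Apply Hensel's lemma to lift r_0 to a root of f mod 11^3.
r_2 = 1256 (mod 1331)

Hensel: r_{i+1} = r_i − f(r_i)/f′(r_i) mod 11^{i+2}, where f′(x) = 3x². Iterate:
  r_0 = 2 (mod 11)
  r_1 = 46 (mod 121)
  r_2 = 1256 (mod 1331)
Final: r = 1256 with f(r) ≡ 0 mod 11^3.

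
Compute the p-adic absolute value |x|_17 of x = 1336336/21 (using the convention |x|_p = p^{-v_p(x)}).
|1336336/21|_17 = 1/83521

Step 1 — compute v_17(x) by factoring powers of 17 out of the numerator and denominator: v_17(1336336/21) = 4. Step 2 — apply |x|_p = p^{-v_p(x)} = 17^{-4} = 1/83521.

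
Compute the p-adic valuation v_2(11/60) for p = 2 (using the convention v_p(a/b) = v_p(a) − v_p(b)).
v_2(11/60) = -2

Factor powers of 2 from the numerator and denominator of the reduced fraction: 11 = 2^0 · 11 and 60 = 2^2 · 15. Apply v_p(a/b) = v_p(a) − v_p(b): v_2(11/60) = 0 − 2 = -2.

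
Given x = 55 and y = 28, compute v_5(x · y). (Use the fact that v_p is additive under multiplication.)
v_5(1540) = 1

v_p(x) = 1 (factor: 55 = 5^1 · 11); v_p(y) = 0 (factor: 28 = 5^0 · 28). Additivity: v_p(xy) = v_p(x) + v_p(y) = 1 + 0 = 1. (Direct check: xy = 1540 = 5^1 · (308).)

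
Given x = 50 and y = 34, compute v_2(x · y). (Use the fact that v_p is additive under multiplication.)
v_2(1700) = 2

v_p(x) = 1 (factor: 50 = 2^1 · 25); v_p(y) = 1 (factor: 34 = 2^1 · 17). Additivity: v_p(xy) = v_p(x) + v_p(y) = 1 + 1 = 2. (Direct check: xy = 1700 = 2^2 · (425).)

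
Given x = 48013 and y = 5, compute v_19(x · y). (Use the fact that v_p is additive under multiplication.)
v_19(240065) = 3

v_p(x) = 3 (factor: 48013 = 19^3 · 7); v_p(y) = 0 (factor: 5 = 19^0 · 5). Additivity: v_p(xy) = v_p(x) + v_p(y) = 3 + 0 = 3. (Direct check: xy = 240065 = 19^3 · (35).)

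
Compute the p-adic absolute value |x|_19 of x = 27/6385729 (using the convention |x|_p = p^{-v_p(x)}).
|27/6385729|_19 = 130321

Step 1 — compute v_19(x) by factoring powers of 19 out of the numerator and denominator: v_19(27/6385729) = -4. Step 2 — apply |x|_p = p^{-v_p(x)} = 19^{4} = 130321.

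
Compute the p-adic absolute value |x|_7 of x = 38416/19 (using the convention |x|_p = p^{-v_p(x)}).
|38416/19|_7 = 1/2401

Step 1 — compute v_7(x) by factoring powers of 7 out of the numerator and denominator: v_7(38416/19) = 4. Step 2 — apply |x|_p = p^{-v_p(x)} = 7^{-4} = 1/2401.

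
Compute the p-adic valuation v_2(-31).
v_2(-31) = 0

v_2(n) is the largest exponent k such that 2^k divides n. Factor out: -31 = -2^0 · 31. (Sign doesn't affect v_p.) So v_2(-31) = 0.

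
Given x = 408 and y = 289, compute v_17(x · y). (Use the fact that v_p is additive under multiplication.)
v_17(117912) = 3

v_p(x) = 1 (factor: 408 = 17^1 · 24); v_p(y) = 2 (factor: 289 = 17^2 · 1). Additivity: v_p(xy) = v_p(x) + v_p(y) = 1 + 2 = 3. (Direct check: xy = 117912 = 17^3 · (24).)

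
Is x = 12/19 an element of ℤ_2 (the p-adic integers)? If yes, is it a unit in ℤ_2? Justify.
x ∈ ℤ_2 but not a unit; v_2(x) = 2 > 0

ℤ_2 = {x ∈ ℚ_2 : v_2(x) ≥ 0} and ℤ_2^× = {x ∈ ℤ_2 : v_2(x) = 0}. Here v_2(12/19) = v_2(num) − v_2(den) = 2; compare against these criteria.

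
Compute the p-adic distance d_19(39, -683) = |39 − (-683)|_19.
d_19(39, -683) = 1/361

Step 1 — x − y = 39 − (-683) = 722. Step 2 — v_19(722) = 2 (factor: 722 = (19^2 · 2); the sign does not affect v_p). Step 3 — |x − y|_19 = 19^{-2} = 1/361.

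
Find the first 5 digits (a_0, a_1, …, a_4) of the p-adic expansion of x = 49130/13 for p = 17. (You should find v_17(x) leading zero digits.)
(a_0, …, a_4) = (0, 0, 0, 6, 1)

v_17(49130/13) = 3, so a_0 = ... = a_2 = 0. Factor out: x = 17^3 · u with u = 10/13 a unit in ℤ_17. Expand u iteratively via a_{v+i} = u_i mod 17, u_{i+1} = (u_i − a_{v+i})/17:
  u_0 = 10/13;  a_3 = 6;  u_1 = (u_0 − 6)/17 = -4/13
  u_1 = -4/13;  a_4 = 1;  u_2 = (u_1 − 1)/17 = -1/13
Digits: (0, 0, 0, 6, 1).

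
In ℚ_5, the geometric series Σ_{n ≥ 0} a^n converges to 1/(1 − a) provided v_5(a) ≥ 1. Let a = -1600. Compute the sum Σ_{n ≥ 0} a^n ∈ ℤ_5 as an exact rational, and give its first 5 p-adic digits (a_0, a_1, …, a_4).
Σ a^n = 1/(1 − a) = 1/1601;  first 5 digits = (1, 0, 1, 2, 3)

v_5(a) = 2 ≥ 1, so the series converges in ℤ_5 to 1/(1 − a) = 1/(1 − (-1600)) = 1/1601. Expand this rational in ℤ_5: compute digits iteratively via d_i = x_i mod 5, x_{i+1} = (x_i − d_i)/5. The first 5 digits are (1, 0, 1, 2, 3).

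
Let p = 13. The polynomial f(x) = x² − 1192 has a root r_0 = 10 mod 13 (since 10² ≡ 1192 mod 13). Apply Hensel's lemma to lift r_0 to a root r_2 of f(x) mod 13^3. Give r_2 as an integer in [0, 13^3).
r_2 = 166 (mod 2197)

Hensel's recurrence: r_{i+1} = r_i − f(r_i)·(f′(r_i))^{-1} mod 13^{i+2}, with f′(x) = 2x. Iterate:
  r_0 = 10 (mod 13)
  r_1 = 166 (mod 169)
  r_2 = 166 (mod 2197)
Final: r_2 = 166, and one checks f(r_2) ≡ 0 mod 13^3.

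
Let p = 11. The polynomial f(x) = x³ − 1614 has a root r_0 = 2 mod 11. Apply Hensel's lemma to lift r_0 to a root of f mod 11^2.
r_1 = 35 (mod 121)

Hensel: r_{i+1} = r_i − f(r_i)/f′(r_i) mod 11^{i+2}, where f′(x) = 3x². Iterate:
  r_0 = 2 (mod 11)
  r_1 = 35 (mod 121)
Final: r = 35 with f(r) ≡ 0 mod 11^2.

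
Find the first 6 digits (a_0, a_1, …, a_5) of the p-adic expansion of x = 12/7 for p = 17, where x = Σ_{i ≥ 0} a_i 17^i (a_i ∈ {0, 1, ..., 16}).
(a_0, …, a_5) = (9, 2, 12, 9, 14, 4)

v_17(12/7) = 0 (numerator and denominator both coprime to 17), so x ∈ ℤ_17^×. Compute digits iteratively via a_i = x_i mod 17, x_{i+1} = (x_i − a_i)/17, with x_0 = x:
  x_0 = 12/7;  a_0 = 9;  x_1 = (x_0 − 9)/17 = -3/7
  x_1 = -3/7;  a_1 = 2;  x_2 = (x_1 − 2)/17 = -1/7
  x_2 = -1/7;  a_2 = 12;  x_3 = (x_2 − 12)/17 = -5/7
  x_3 = -5/7;  a_3 = 9;  x_4 = (x_3 − 9)/17 = -4/7
  x_4 = -4/7;  a_4 = 14;  x_5 = (x_4 − 14)/17 = -6/7
  x_5 = -6/7;  a_5 = 4;  x_6 = (x_5 − 4)/17 = -2/7
Digits: (9, 2, 12, 9, 14, 4).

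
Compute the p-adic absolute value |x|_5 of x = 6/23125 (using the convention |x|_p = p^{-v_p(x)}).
|6/23125|_5 = 625

Step 1 — compute v_5(x) by factoring powers of 5 out of the numerator and denominator: v_5(6/23125) = -4. Step 2 — apply |x|_p = p^{-v_p(x)} = 5^{4} = 625.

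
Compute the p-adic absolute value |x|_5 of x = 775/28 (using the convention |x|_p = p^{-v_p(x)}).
|775/28|_5 = 1/25

Step 1 — compute v_5(x) by factoring powers of 5 out of the numerator and denominator: v_5(775/28) = 2. Step 2 — apply |x|_p = p^{-v_p(x)} = 5^{-2} = 1/25.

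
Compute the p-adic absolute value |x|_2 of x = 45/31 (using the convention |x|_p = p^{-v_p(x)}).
|45/31|_2 = 1

Step 1 — compute v_2(x) by factoring powers of 2 out of the numerator and denominator: v_2(45/31) = 0. Step 2 — apply |x|_p = p^{-v_p(x)} = 2^{0} = 1.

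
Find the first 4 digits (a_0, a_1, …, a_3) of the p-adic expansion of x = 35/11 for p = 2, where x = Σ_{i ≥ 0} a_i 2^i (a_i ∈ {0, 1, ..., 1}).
(a_0, …, a_3) = (1, 0, 0, 1)

v_2(35/11) = 0 (numerator and denominator both coprime to 2), so x ∈ ℤ_2^×. Compute digits iteratively via a_i = x_i mod 2, x_{i+1} = (x_i − a_i)/2, with x_0 = x:
  x_0 = 35/11;  a_0 = 1;  x_1 = (x_0 − 1)/2 = 12/11
  x_1 = 12/11;  a_1 = 0;  x_2 = (x_1 − 0)/2 = 6/11
  x_2 = 6/11;  a_2 = 0;  x_3 = (x_2 − 0)/2 = 3/11
  x_3 = 3/11;  a_3 = 1;  x_4 = (x_3 − 1)/2 = -4/11
Digits: (1, 0, 0, 1).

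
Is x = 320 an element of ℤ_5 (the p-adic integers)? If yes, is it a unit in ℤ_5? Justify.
x ∈ ℤ_5 but not a unit; v_5(x) = 1 > 0

ℤ_5 = {x ∈ ℚ_5 : v_5(x) ≥ 0} and ℤ_5^× = {x ∈ ℤ_5 : v_5(x) = 0}. Here v_5(320) = v_5(num) − v_5(den) = 1; compare against these criteria.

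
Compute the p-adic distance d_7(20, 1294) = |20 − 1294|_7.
d_7(20, 1294) = 1/49

Step 1 — x − y = 20 − 1294 = -1274. Step 2 — v_7(-1274) = 2 (factor: -1274 = −(7^2 · 26); the sign does not affect v_p). Step 3 — |x − y|_7 = 7^{-2} = 1/49.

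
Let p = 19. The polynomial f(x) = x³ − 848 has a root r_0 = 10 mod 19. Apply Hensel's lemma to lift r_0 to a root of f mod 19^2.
r_1 = 48 (mod 361)

Hensel: r_{i+1} = r_i − f(r_i)/f′(r_i) mod 19^{i+2}, where f′(x) = 3x². Iterate:
  r_0 = 10 (mod 19)
  r_1 = 48 (mod 361)
Final: r = 48 with f(r) ≡ 0 mod 19^2.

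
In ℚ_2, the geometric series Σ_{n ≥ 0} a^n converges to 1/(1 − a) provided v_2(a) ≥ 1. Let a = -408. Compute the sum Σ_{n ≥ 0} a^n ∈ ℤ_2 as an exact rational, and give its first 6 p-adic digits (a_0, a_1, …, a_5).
Σ a^n = 1/(1 − a) = 1/409;  first 6 digits = (1, 0, 0, 1, 0, 1)

v_2(a) = 3 ≥ 1, so the series converges in ℤ_2 to 1/(1 − a) = 1/(1 − (-408)) = 1/409. Expand this rational in ℤ_2: compute digits iteratively via d_i = x_i mod 2, x_{i+1} = (x_i − d_i)/2. The first 6 digits are (1, 0, 0, 1, 0, 1).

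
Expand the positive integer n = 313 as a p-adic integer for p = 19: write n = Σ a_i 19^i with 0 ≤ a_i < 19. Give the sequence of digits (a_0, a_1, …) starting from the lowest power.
(a_0, a_1, …) = (9, 16)

Repeated division by 19 gives the digits low-to-high: 313 = 9 + 16·19^1. Digit sequence: (9, 16).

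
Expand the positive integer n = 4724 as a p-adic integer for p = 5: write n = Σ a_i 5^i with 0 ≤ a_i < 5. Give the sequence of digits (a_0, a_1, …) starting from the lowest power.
(a_0, a_1, …) = (4, 4, 3, 2, 2, 1)

Repeated division by 5 gives the digits low-to-high: 4724 = 4 + 4·5^1 + 3·5^2 + 2·5^3 + 2·5^4 + 1·5^5. Digit sequence: (4, 4, 3, 2, 2, 1).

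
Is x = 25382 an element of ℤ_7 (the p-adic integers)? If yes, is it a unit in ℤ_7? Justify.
x ∈ ℤ_7 but not a unit; v_7(x) = 3 > 0

ℤ_7 = {x ∈ ℚ_7 : v_7(x) ≥ 0} and ℤ_7^× = {x ∈ ℤ_7 : v_7(x) = 0}. Here v_7(25382) = v_7(num) − v_7(den) = 3; compare against these criteria.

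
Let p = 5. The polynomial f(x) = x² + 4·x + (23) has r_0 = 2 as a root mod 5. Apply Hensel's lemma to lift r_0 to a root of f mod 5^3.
r_2 = 57 (mod 125)

Hensel: r_{i+1} = r_i − f(r_i)·(f′(r_i))^{-1} mod 5^{i+2}, f′(x) = 2x + 4. Iterate:
  r_0 = 2 (mod 5)
  r_1 = 7 (mod 25)
  r_2 = 57 (mod 125)
Final: r = 57 satisfies f(r) ≡ 0 mod 5^3.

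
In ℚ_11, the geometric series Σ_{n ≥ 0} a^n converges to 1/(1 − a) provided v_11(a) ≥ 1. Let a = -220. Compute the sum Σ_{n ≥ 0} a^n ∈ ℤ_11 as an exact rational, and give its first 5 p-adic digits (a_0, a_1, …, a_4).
Σ a^n = 1/(1 − a) = 1/221;  first 5 digits = (1, 2, 2, 0, 7)

v_11(a) = 1 ≥ 1, so the series converges in ℤ_11 to 1/(1 − a) = 1/(1 − (-220)) = 1/221. Expand this rational in ℤ_11: compute digits iteratively via d_i = x_i mod 11, x_{i+1} = (x_i − d_i)/11. The first 5 digits are (1, 2, 2, 0, 7).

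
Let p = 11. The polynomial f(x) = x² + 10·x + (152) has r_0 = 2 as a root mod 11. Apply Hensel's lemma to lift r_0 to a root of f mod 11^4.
r_3 = 12124 (mod 14641)

Hensel: r_{i+1} = r_i − f(r_i)·(f′(r_i))^{-1} mod 11^{i+2}, f′(x) = 2x + 10. Iterate:
  r_0 = 2 (mod 11)
  r_1 = 24 (mod 121)
  r_2 = 145 (mod 1331)
  r_3 = 12124 (mod 14641)
Final: r = 12124 satisfies f(r) ≡ 0 mod 11^4.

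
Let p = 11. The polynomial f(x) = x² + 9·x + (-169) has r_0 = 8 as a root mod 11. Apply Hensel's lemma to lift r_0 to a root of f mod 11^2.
r_1 = 19 (mod 121)

Hensel: r_{i+1} = r_i − f(r_i)·(f′(r_i))^{-1} mod 11^{i+2}, f′(x) = 2x + 9. Iterate:
  r_0 = 8 (mod 11)
  r_1 = 19 (mod 121)
Final: r = 19 satisfies f(r) ≡ 0 mod 11^2.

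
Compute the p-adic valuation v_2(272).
v_2(272) = 4

v_2(n) is the largest exponent k such that 2^k divides n. Factor out: 272 = 2^4 · 17. (Sign doesn't affect v_p.) So v_2(272) = 4.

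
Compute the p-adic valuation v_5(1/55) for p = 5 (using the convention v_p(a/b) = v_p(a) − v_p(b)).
v_5(1/55) = -1

Factor powers of 5 from the numerator and denominator of the reduced fraction: 1 = 5^0 · 1 and 55 = 5^1 · 11. Apply v_p(a/b) = v_p(a) − v_p(b): v_5(1/55) = 0 − 1 = -1.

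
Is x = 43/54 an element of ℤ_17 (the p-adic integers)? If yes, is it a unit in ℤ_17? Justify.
x ∈ ℤ_17^× (unit); v_17(x) = 0

ℤ_17 = {x ∈ ℚ_17 : v_17(x) ≥ 0} and ℤ_17^× = {x ∈ ℤ_17 : v_17(x) = 0}. Here v_17(43/54) = v_17(num) − v_17(den) = 0; compare against these criteria.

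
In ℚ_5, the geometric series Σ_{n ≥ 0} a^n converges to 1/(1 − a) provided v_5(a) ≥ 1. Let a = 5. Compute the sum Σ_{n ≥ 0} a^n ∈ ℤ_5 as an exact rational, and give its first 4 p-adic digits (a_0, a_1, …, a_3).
Σ a^n = 1/(1 − a) = -1/4;  first 4 digits = (1, 1, 1, 1)

v_5(a) = 1 ≥ 1, so the series converges in ℤ_5 to 1/(1 − a) = 1/(1 − 5) = -1/4. Expand this rational in ℤ_5: compute digits iteratively via d_i = x_i mod 5, x_{i+1} = (x_i − d_i)/5. The first 4 digits are (1, 1, 1, 1).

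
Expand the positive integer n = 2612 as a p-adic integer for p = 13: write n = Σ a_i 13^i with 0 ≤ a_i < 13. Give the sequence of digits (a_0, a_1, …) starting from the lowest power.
(a_0, a_1, …) = (12, 5, 2, 1)

Repeated division by 13 gives the digits low-to-high: 2612 = 12 + 5·13^1 + 2·13^2 + 1·13^3. Digit sequence: (12, 5, 2, 1).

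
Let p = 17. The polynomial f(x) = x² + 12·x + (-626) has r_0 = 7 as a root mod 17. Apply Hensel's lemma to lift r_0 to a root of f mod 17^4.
r_3 = 10819 (mod 83521)

Hensel: r_{i+1} = r_i − f(r_i)·(f′(r_i))^{-1} mod 17^{i+2}, f′(x) = 2x + 12. Iterate:
  r_0 = 7 (mod 17)
  r_1 = 126 (mod 289)
  r_2 = 993 (mod 4913)
  r_3 = 10819 (mod 83521)
Final: r = 10819 satisfies f(r) ≡ 0 mod 17^4.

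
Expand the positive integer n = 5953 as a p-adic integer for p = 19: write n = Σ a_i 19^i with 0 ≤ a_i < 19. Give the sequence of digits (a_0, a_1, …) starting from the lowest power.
(a_0, a_1, …) = (6, 9, 16)

Repeated division by 19 gives the digits low-to-high: 5953 = 6 + 9·19^1 + 16·19^2. Digit sequence: (6, 9, 16).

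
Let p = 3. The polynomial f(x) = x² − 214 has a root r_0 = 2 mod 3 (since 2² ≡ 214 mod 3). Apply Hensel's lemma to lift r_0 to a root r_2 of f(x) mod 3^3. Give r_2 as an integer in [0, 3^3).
r_2 = 5 (mod 27)

Hensel's recurrence: r_{i+1} = r_i − f(r_i)·(f′(r_i))^{-1} mod 3^{i+2}, with f′(x) = 2x. Iterate:
  r_0 = 2 (mod 3)
  r_1 = 5 (mod 9)
  r_2 = 5 (mod 27)
Final: r_2 = 5, and one checks f(r_2) ≡ 0 mod 3^3.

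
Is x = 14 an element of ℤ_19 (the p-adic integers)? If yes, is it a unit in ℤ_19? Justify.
x ∈ ℤ_19^× (unit); v_19(x) = 0

ℤ_19 = {x ∈ ℚ_19 : v_19(x) ≥ 0} and ℤ_19^× = {x ∈ ℤ_19 : v_19(x) = 0}. Here v_19(14) = v_19(num) − v_19(den) = 0; compare against these criteria.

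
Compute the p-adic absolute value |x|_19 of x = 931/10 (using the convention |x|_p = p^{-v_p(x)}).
|931/10|_19 = 1/19

Step 1 — compute v_19(x) by factoring powers of 19 out of the numerator and denominator: v_19(931/10) = 1. Step 2 — apply |x|_p = p^{-v_p(x)} = 19^{-1} = 1/19.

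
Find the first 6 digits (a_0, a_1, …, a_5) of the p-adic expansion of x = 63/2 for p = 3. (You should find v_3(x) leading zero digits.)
(a_0, …, a_5) = (0, 0, 2, 2, 1, 1)

v_3(63/2) = 2, so a_0 = ... = a_1 = 0. Factor out: x = 3^2 · u with u = 7/2 a unit in ℤ_3. Expand u iteratively via a_{v+i} = u_i mod 3, u_{i+1} = (u_i − a_{v+i})/3:
  u_0 = 7/2;  a_2 = 2;  u_1 = (u_0 − 2)/3 = 1/2
  u_1 = 1/2;  a_3 = 2;  u_2 = (u_1 − 2)/3 = -1/2
  u_2 = -1/2;  a_4 = 1;  u_3 = (u_2 − 1)/3 = -1/2
  u_3 = -1/2;  a_5 = 1;  u_4 = (u_3 − 1)/3 = -1/2
Digits: (0, 0, 2, 2, 1, 1).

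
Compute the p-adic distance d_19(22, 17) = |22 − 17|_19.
d_19(22, 17) = 1

Step 1 — x − y = 22 − 17 = 5. Step 2 — v_19(5) = 0 (factor: 5 = (19^0 · 5); the sign does not affect v_p). Step 3 — |x − y|_19 = 19^{0} = 1.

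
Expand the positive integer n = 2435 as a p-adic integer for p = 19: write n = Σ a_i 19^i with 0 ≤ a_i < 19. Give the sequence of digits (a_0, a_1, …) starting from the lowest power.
(a_0, a_1, …) = (3, 14, 6)

Repeated division by 19 gives the digits low-to-high: 2435 = 3 + 14·19^1 + 6·19^2. Digit sequence: (3, 14, 6).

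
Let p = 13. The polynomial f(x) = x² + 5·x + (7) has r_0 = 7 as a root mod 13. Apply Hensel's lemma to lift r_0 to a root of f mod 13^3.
r_2 = 1034 (mod 2197)

Hensel: r_{i+1} = r_i − f(r_i)·(f′(r_i))^{-1} mod 13^{i+2}, f′(x) = 2x + 5. Iterate:
  r_0 = 7 (mod 13)
  r_1 = 20 (mod 169)
  r_2 = 1034 (mod 2197)
Final: r = 1034 satisfies f(r) ≡ 0 mod 13^3.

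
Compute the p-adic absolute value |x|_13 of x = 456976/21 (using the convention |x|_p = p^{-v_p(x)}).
|456976/21|_13 = 1/28561

Step 1 — compute v_13(x) by factoring powers of 13 out of the numerator and denominator: v_13(456976/21) = 4. Step 2 — apply |x|_p = p^{-v_p(x)} = 13^{-4} = 1/28561.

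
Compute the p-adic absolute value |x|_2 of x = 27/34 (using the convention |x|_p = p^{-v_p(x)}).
|27/34|_2 = 2

Step 1 — compute v_2(x) by factoring powers of 2 out of the numerator and denominator: v_2(27/34) = -1. Step 2 — apply |x|_p = p^{-v_p(x)} = 2^{1} = 2.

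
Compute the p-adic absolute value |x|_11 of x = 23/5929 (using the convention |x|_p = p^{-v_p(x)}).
|23/5929|_11 = 121

Step 1 — compute v_11(x) by factoring powers of 11 out of the numerator and denominator: v_11(23/5929) = -2. Step 2 — apply |x|_p = p^{-v_p(x)} = 11^{2} = 121.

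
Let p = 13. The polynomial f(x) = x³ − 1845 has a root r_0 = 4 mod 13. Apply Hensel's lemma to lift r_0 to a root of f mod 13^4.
r_3 = 3150 (mod 28561)

Hensel: r_{i+1} = r_i − f(r_i)/f′(r_i) mod 13^{i+2}, where f′(x) = 3x². Iterate:
  r_0 = 4 (mod 13)
  r_1 = 108 (mod 169)
  r_2 = 953 (mod 2197)
  r_3 = 3150 (mod 28561)
Final: r = 3150 with f(r) ≡ 0 mod 13^4.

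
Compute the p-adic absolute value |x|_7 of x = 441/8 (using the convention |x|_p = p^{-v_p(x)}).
|441/8|_7 = 1/49

Step 1 — compute v_7(x) by factoring powers of 7 out of the numerator and denominator: v_7(441/8) = 2. Step 2 — apply |x|_p = p^{-v_p(x)} = 7^{-2} = 1/49.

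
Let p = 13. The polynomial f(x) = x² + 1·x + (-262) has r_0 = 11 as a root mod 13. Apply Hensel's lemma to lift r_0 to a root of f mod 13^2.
r_1 = 24 (mod 169)

Hensel: r_{i+1} = r_i − f(r_i)·(f′(r_i))^{-1} mod 13^{i+2}, f′(x) = 2x + 1. Iterate:
  r_0 = 11 (mod 13)
  r_1 = 24 (mod 169)
Final: r = 24 satisfies f(r) ≡ 0 mod 13^2.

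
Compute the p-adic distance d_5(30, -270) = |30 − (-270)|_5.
d_5(30, -270) = 1/25

Step 1 — x − y = 30 − (-270) = 300. Step 2 — v_5(300) = 2 (factor: 300 = (5^2 · 12); the sign does not affect v_p). Step 3 — |x − y|_5 = 5^{-2} = 1/25.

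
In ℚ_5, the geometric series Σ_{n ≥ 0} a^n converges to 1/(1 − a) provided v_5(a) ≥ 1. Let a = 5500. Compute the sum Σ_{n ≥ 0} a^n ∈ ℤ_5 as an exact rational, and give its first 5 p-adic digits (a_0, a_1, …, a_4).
Σ a^n = 1/(1 − a) = -1/5499;  first 5 digits = (1, 0, 0, 4, 3)

v_5(a) = 3 ≥ 1, so the series converges in ℤ_5 to 1/(1 − a) = 1/(1 − 5500) = -1/5499. Expand this rational in ℤ_5: compute digits iteratively via d_i = x_i mod 5, x_{i+1} = (x_i − d_i)/5. The first 5 digits are (1, 0, 0, 4, 3).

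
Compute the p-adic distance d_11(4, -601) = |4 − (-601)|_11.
d_11(4, -601) = 1/121

Step 1 — x − y = 4 − (-601) = 605. Step 2 — v_11(605) = 2 (factor: 605 = (11^2 · 5); the sign does not affect v_p). Step 3 — |x − y|_11 = 11^{-2} = 1/121.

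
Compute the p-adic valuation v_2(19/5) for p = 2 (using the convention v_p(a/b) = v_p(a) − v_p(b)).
v_2(19/5) = 0

Factor powers of 2 from the numerator and denominator of the reduced fraction: 19 = 2^0 · 19 and 5 = 2^0 · 5. Apply v_p(a/b) = v_p(a) − v_p(b): v_2(19/5) = 0 − 0 = 0.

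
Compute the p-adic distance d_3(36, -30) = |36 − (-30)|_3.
d_3(36, -30) = 1/3

Step 1 — x − y = 36 − (-30) = 66. Step 2 — v_3(66) = 1 (factor: 66 = (3^1 · 22); the sign does not affect v_p). Step 3 — |x − y|_3 = 3^{-1} = 1/3.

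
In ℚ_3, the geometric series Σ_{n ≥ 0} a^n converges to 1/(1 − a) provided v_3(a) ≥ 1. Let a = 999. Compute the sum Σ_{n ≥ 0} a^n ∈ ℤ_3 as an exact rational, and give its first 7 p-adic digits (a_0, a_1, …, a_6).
Σ a^n = 1/(1 − a) = -1/998;  first 7 digits = (1, 0, 0, 1, 0, 1, 2)

v_3(a) = 3 ≥ 1, so the series converges in ℤ_3 to 1/(1 − a) = 1/(1 − 999) = -1/998. Expand this rational in ℤ_3: compute digits iteratively via d_i = x_i mod 3, x_{i+1} = (x_i − d_i)/3. The first 7 digits are (1, 0, 0, 1, 0, 1, 2).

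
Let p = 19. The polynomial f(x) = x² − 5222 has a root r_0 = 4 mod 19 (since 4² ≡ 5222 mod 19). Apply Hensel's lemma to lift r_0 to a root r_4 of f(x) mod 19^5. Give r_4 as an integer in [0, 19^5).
r_4 = 1085189 (mod 2476099)

Hensel's recurrence: r_{i+1} = r_i − f(r_i)·(f′(r_i))^{-1} mod 19^{i+2}, with f′(x) = 2x. Iterate:
  r_0 = 4 (mod 19)
  r_1 = 23 (mod 361)
  r_2 = 1467 (mod 6859)
  r_3 = 42621 (mod 130321)
  r_4 = 1085189 (mod 2476099)
Final: r_4 = 1085189, and one checks f(r_4) ≡ 0 mod 19^5.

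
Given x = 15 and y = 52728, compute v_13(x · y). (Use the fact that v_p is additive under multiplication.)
v_13(790920) = 3

v_p(x) = 0 (factor: 15 = 13^0 · 15); v_p(y) = 3 (factor: 52728 = 13^3 · 24). Additivity: v_p(xy) = v_p(x) + v_p(y) = 0 + 3 = 3. (Direct check: xy = 790920 = 13^3 · (360).)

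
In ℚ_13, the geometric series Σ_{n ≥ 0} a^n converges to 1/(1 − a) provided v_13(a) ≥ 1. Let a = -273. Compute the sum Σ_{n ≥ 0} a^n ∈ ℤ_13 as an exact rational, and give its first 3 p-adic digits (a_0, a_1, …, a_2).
Σ a^n = 1/(1 − a) = 1/274;  first 3 digits = (1, 5, 10)

v_13(a) = 1 ≥ 1, so the series converges in ℤ_13 to 1/(1 − a) = 1/(1 − (-273)) = 1/274. Expand this rational in ℤ_13: compute digits iteratively via d_i = x_i mod 13, x_{i+1} = (x_i − d_i)/13. The first 3 digits are (1, 5, 10).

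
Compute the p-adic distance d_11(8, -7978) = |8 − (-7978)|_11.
d_11(8, -7978) = 1/1331

Step 1 — x − y = 8 − (-7978) = 7986. Step 2 — v_11(7986) = 3 (factor: 7986 = (11^3 · 6); the sign does not affect v_p). Step 3 — |x − y|_11 = 11^{-3} = 1/1331.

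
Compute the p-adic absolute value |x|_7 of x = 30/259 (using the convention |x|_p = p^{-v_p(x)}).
|30/259|_7 = 7

Step 1 — compute v_7(x) by factoring powers of 7 out of the numerator and denominator: v_7(30/259) = -1. Step 2 — apply |x|_p = p^{-v_p(x)} = 7^{1} = 7.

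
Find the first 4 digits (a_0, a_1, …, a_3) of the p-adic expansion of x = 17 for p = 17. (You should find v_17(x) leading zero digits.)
(a_0, …, a_3) = (0, 1, 0, 0)

v_17(17) = 1, so a_0 = ... = a_0 = 0. Factor out: x = 17^1 · u with u = 1 a unit in ℤ_17. Expand u iteratively via a_{v+i} = u_i mod 17, u_{i+1} = (u_i − a_{v+i})/17:
  u_0 = 1;  a_1 = 1;  u_1 = (u_0 − 1)/17 = 0
  u_1 = 0;  a_2 = 0;  u_2 = (u_1 − 0)/17 = 0
  u_2 = 0;  a_3 = 0;  u_3 = (u_2 − 0)/17 = 0
Digits: (0, 1, 0, 0).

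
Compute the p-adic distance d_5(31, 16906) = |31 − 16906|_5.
d_5(31, 16906) = 1/625

Step 1 — x − y = 31 − 16906 = -16875. Step 2 — v_5(-16875) = 4 (factor: -16875 = −(5^4 · 27); the sign does not affect v_p). Step 3 — |x − y|_5 = 5^{-4} = 1/625.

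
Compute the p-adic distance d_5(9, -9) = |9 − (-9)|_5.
d_5(9, -9) = 1

Step 1 — x − y = 9 − (-9) = 18. Step 2 — v_5(18) = 0 (factor: 18 = (5^0 · 18); the sign does not affect v_p). Step 3 — |x − y|_5 = 5^{0} = 1.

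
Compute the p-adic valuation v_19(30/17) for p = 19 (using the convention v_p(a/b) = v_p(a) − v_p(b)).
v_19(30/17) = 0

Factor powers of 19 from the numerator and denominator of the reduced fraction: 30 = 19^0 · 30 and 17 = 19^0 · 17. Apply v_p(a/b) = v_p(a) − v_p(b): v_19(30/17) = 0 − 0 = 0.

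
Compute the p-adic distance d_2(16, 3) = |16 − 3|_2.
d_2(16, 3) = 1

Step 1 — x − y = 16 − 3 = 13. Step 2 — v_2(13) = 0 (factor: 13 = (2^0 · 13); the sign does not affect v_p). Step 3 — |x − y|_2 = 2^{0} = 1.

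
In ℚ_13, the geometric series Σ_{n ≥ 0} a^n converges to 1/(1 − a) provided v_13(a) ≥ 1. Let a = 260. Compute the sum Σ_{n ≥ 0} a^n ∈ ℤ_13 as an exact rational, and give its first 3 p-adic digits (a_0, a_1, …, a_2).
Σ a^n = 1/(1 − a) = -1/259;  first 3 digits = (1, 7, 11)

v_13(a) = 1 ≥ 1, so the series converges in ℤ_13 to 1/(1 − a) = 1/(1 − 260) = -1/259. Expand this rational in ℤ_13: compute digits iteratively via d_i = x_i mod 13, x_{i+1} = (x_i − d_i)/13. The first 3 digits are (1, 7, 11).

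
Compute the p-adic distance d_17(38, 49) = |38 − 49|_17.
d_17(38, 49) = 1

Step 1 — x − y = 38 − 49 = -11. Step 2 — v_17(-11) = 0 (factor: -11 = −(17^0 · 11); the sign does not affect v_p). Step 3 — |x − y|_17 = 17^{0} = 1.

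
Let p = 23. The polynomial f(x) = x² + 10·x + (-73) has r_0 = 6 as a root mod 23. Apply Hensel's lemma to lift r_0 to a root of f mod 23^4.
r_3 = 74089 (mod 279841)

Hensel: r_{i+1} = r_i − f(r_i)·(f′(r_i))^{-1} mod 23^{i+2}, f′(x) = 2x + 10. Iterate:
  r_0 = 6 (mod 23)
  r_1 = 29 (mod 529)
  r_2 = 1087 (mod 12167)
  r_3 = 74089 (mod 279841)
Final: r = 74089 satisfies f(r) ≡ 0 mod 23^4.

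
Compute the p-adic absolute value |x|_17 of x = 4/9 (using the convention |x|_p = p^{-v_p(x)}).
|4/9|_17 = 1

Step 1 — compute v_17(x) by factoring powers of 17 out of the numerator and denominator: v_17(4/9) = 0. Step 2 — apply |x|_p = p^{-v_p(x)} = 17^{0} = 1.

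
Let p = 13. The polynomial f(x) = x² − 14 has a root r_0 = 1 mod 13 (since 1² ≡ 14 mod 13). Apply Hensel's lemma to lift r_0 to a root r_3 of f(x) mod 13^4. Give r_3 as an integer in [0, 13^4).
r_3 = 9049 (mod 28561)

Hensel's recurrence: r_{i+1} = r_i − f(r_i)·(f′(r_i))^{-1} mod 13^{i+2}, with f′(x) = 2x. Iterate:
  r_0 = 1 (mod 13)
  r_1 = 92 (mod 169)
  r_2 = 261 (mod 2197)
  r_3 = 9049 (mod 28561)
Final: r_3 = 9049, and one checks f(r_3) ≡ 0 mod 13^4.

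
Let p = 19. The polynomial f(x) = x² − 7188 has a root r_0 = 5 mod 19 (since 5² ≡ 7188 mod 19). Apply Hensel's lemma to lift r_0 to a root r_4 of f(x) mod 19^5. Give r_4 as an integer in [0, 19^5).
r_4 = 710700 (mod 2476099)

Hensel's recurrence: r_{i+1} = r_i − f(r_i)·(f′(r_i))^{-1} mod 19^{i+2}, with f′(x) = 2x. Iterate:
  r_0 = 5 (mod 19)
  r_1 = 252 (mod 361)
  r_2 = 4223 (mod 6859)
  r_3 = 59095 (mod 130321)
  r_4 = 710700 (mod 2476099)
Final: r_4 = 710700, and one checks f(r_4) ≡ 0 mod 19^5.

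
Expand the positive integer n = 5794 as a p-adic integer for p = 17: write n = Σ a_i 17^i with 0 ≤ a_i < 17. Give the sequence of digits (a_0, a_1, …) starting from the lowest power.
(a_0, a_1, …) = (14, 0, 3, 1)

Repeated division by 17 gives the digits low-to-high: 5794 = 14 + 3·17^2 + 1·17^3. Digit sequence: (14, 0, 3, 1).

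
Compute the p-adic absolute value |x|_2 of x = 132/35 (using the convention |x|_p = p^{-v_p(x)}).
|132/35|_2 = 1/4

Step 1 — compute v_2(x) by factoring powers of 2 out of the numerator and denominator: v_2(132/35) = 2. Step 2 — apply |x|_p = p^{-v_p(x)} = 2^{-2} = 1/4.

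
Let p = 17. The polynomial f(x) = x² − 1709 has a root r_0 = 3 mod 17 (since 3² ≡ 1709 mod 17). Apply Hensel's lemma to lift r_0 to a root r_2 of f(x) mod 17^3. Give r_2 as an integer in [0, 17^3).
r_2 = 190 (mod 4913)

Hensel's recurrence: r_{i+1} = r_i − f(r_i)·(f′(r_i))^{-1} mod 17^{i+2}, with f′(x) = 2x. Iterate:
  r_0 = 3 (mod 17)
  r_1 = 190 (mod 289)
  r_2 = 190 (mod 4913)
Final: r_2 = 190, and one checks f(r_2) ≡ 0 mod 17^3.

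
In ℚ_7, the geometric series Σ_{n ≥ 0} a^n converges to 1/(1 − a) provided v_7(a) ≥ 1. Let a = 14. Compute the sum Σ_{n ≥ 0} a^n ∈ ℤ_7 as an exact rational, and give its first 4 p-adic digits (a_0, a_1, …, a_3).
Σ a^n = 1/(1 − a) = -1/13;  first 4 digits = (1, 2, 4, 1)

v_7(a) = 1 ≥ 1, so the series converges in ℤ_7 to 1/(1 − a) = 1/(1 − 14) = -1/13. Expand this rational in ℤ_7: compute digits iteratively via d_i = x_i mod 7, x_{i+1} = (x_i − d_i)/7. The first 4 digits are (1, 2, 4, 1).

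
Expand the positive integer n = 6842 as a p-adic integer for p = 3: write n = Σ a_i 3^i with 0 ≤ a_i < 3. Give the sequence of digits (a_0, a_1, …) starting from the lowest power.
(a_0, a_1, …) = (2, 0, 1, 1, 0, 1, 0, 0, 1)

Repeated division by 3 gives the digits low-to-high: 6842 = 2 + 1·3^2 + 1·3^3 + 1·3^5 + 1·3^8. Digit sequence: (2, 0, 1, 1, 0, 1, 0, 0, 1).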